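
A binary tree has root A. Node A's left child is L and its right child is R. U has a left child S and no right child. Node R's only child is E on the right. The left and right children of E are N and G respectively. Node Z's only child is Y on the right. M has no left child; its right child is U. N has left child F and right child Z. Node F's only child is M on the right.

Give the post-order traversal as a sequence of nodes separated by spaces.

Post-order visits the left subtree, then the right subtree, then the node.
At A: go left to L.
  L is a leaf — visit L.
At A: go right to R.
  At R: no left child.
  At R: go right to E.
    At E: go left to N.
      At N: go left to F.
        At F: no left child.
        At F: go right to M.
          At M: no left child.
          At M: go right to U.
            At U: go left to S.
              S is a leaf — visit S.
            At U: no right child.
            Visit U.
          Visit M.
        Visit F.
      At N: go right to Z.
        At Z: no left child.
        At Z: go right to Y.
          Y is a leaf — visit Y.
        Visit Z.
      Visit N.
    At E: go right to G.
      G is a leaf — visit G.
    Visit E.
  Visit R.
Visit A.

L S U M F Y Z N G E R A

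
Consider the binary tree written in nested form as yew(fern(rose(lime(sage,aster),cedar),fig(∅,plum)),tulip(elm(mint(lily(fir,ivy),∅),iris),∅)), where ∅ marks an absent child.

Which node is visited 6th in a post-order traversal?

plum

Post-order visits the left subtree, then the right subtree, then the node.
At yew: go left to fern.
  At fern: go left to rose.
    At rose: go left to lime.
      At lime: go left to sage.
        sage is a leaf — visit sage.
      At lime: go right to aster.
        aster is a leaf — visit aster.
      Visit lime.
    At rose: go right to cedar.
      cedar is a leaf — visit cedar.
    Visit rose.
  At fern: go right to fig.
    At fig: no left child.
    At fig: go right to plum.
      plum is a leaf — visit plum.
    Visit fig.
  Visit fern.
At yew: go right to tulip.
  At tulip: go left to elm.
    At elm: go left to mint.
      At mint: go left to lily.
        At lily: go left to fir.
          fir is a leaf — visit fir.
        At lily: go right to ivy.
          ivy is a leaf — visit ivy.
        Visit lily.
      At mint: no right child.
      Visit mint.
    At elm: go right to iris.
      iris is a leaf — visit iris.
    Visit elm.
  At tulip: no right child.
  Visit tulip.
Visit yew.
Full post-order sequence: sage, aster, lime, cedar, rose, plum, fig, fern, fir, ivy, lily, mint, iris, elm, tulip, yew.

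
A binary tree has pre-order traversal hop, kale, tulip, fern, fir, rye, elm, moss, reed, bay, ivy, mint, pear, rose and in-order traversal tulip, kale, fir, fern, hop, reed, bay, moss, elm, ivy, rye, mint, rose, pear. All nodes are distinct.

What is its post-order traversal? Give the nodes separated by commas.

The first element of pre-order is the root; it splits in-order into left and right subtrees.
Root hop: left subtree has 4 nodes {tulip, kale, fir, fern}, right has 9 {reed, bay, moss, elm, ivy, rye, mint, rose, pear}.
  Root kale: left subtree has 1 node {tulip}, right has 2 {fir, fern}.
    Root fern: left subtree has 1 node {fir}, right has 0 { }.
  Root rye: left subtree has 5 nodes {reed, bay, moss, elm, ivy}, right has 3 {mint, rose, pear}.
    Root elm: left subtree has 3 nodes {reed, bay, moss}, right has 1 {ivy}.
      Root moss: left subtree has 2 nodes {reed, bay}, right has 0 { }.
        Root reed: left subtree has 0 nodes { }, right has 1 {bay}.
    Root mint: left subtree has 0 nodes { }, right has 2 {rose, pear}.
      Root pear: left subtree has 1 node {rose}, right has 0 { }.

tulip, fir, fern, kale, bay, reed, moss, ivy, elm, rose, pear, mint, rye, hop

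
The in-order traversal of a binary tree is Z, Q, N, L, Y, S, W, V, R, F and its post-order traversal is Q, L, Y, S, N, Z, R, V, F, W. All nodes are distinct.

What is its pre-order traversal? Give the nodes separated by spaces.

W Z N Q S Y L F V R

The last element of post-order is the root; it splits in-order into left and right subtrees.
Root W: left subtree has 6 nodes {Z, Q, N, L, Y, S}, right has 3 {V, R, F}.
  Root Z: left subtree has 0 nodes { }, right has 5 {Q, N, L, Y, S}.
    Root N: left subtree has 1 node {Q}, right has 3 {L, Y, S}.
      Root S: left subtree has 2 nodes {L, Y}, right has 0 { }.
        Root Y: left subtree has 1 node {L}, right has 0 { }.
  Root F: left subtree has 2 nodes {V, R}, right has 0 { }.
    Root V: left subtree has 0 nodes { }, right has 1 {R}.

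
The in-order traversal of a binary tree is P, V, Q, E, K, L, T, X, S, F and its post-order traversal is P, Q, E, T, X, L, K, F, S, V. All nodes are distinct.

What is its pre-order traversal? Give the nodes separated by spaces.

The last element of post-order is the root; it splits in-order into left and right subtrees.
Root V: left subtree has 1 node {P}, right has 8 {Q, E, K, L, T, X, S, F}.
  Root S: left subtree has 6 nodes {Q, E, K, L, T, X}, right has 1 {F}.
    Root K: left subtree has 2 nodes {Q, E}, right has 3 {L, T, X}.
      Root E: left subtree has 1 node {Q}, right has 0 { }.
      Root L: left subtree has 0 nodes { }, right has 2 {T, X}.
        Root X: left subtree has 1 node {T}, right has 0 { }.

V P S K E Q L X T F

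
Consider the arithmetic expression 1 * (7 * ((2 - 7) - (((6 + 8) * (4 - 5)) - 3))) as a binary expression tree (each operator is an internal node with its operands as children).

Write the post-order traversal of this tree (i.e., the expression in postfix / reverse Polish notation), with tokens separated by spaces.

1 7 2 7 - 6 8 + 4 5 - * 3 - - * *

Post-order on an expression tree gives postfix notation: for each operator, emit left operand, right operand, then the operator.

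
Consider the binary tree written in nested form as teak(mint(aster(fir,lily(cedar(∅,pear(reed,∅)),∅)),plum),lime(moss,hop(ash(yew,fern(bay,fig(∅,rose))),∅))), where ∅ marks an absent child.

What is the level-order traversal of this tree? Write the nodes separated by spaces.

teak mint lime aster plum moss hop fir lily ash cedar yew fern pear bay fig reed rose

Level-order visits nodes level by level from the root, left to right within each level.
Level 0: teak
Level 1: mint, lime
Level 2: aster, plum, moss, hop
Level 3: fir, lily, ash
Level 4: cedar, yew, fern
Level 5: pear, bay, fig
Level 6: reed, rose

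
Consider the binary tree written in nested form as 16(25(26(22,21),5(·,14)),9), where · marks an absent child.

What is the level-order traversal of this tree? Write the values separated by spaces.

Level-order visits nodes level by level from the root, left to right within each level.
Level 0: 16
Level 1: 25, 9
Level 2: 26, 5
Level 3: 22, 21, 14

16 25 9 26 5 22 21 14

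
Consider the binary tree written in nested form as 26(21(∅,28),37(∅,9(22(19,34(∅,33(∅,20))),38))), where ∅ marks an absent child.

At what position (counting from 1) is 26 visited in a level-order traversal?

Level-order visits nodes level by level from the root, left to right within each level.
Level 0: 26
Level 1: 21, 37
Level 2: 28, 9
Level 3: 22, 38
Level 4: 19, 34
Level 5: 33
Level 6: 20
Full level-order sequence: 26, 21, 37, 28, 9, 22, 38, 19, 34, 33, 20.

1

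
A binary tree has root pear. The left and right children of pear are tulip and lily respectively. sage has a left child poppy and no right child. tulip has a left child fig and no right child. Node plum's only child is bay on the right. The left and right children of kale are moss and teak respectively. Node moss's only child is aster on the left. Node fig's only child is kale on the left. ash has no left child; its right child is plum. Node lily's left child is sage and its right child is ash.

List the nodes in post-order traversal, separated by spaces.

aster moss teak kale fig tulip poppy sage bay plum ash lily pear

Post-order visits the left subtree, then the right subtree, then the node.
At pear: go left to tulip.
  At tulip: go left to fig.
    At fig: go left to kale.
      At kale: go left to moss.
        At moss: go left to aster.
          aster is a leaf — visit aster.
        At moss: no right child.
        Visit moss.
      At kale: go right to teak.
        teak is a leaf — visit teak.
      Visit kale.
    At fig: no right child.
    Visit fig.
  At tulip: no right child.
  Visit tulip.
At pear: go right to lily.
  At lily: go left to sage.
    At sage: go left to poppy.
      poppy is a leaf — visit poppy.
    At sage: no right child.
    Visit sage.
  At lily: go right to ash.
    At ash: no left child.
    At ash: go right to plum.
      At plum: no left child.
      At plum: go right to bay.
        bay is a leaf — visit bay.
      Visit plum.
    Visit ash.
  Visit lily.
Visit pear.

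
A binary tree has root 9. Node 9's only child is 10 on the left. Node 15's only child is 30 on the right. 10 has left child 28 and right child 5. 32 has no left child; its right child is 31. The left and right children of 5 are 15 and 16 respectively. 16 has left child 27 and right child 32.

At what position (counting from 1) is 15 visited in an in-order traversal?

3

In-order visits the left subtree, then the node, then the right subtree.
At 9: go left to 10.
  At 10: go left to 28.
    28 is a leaf — visit 28.
  Visit 10.
  At 10: go right to 5.
    At 5: go left to 15.
      At 15: no left child.
      Visit 15.
      At 15: go right to 30.
        30 is a leaf — visit 30.
    Visit 5.
    At 5: go right to 16.
      At 16: go left to 27.
        27 is a leaf — visit 27.
      Visit 16.
      At 16: go right to 32.
        At 32: no left child.
        Visit 32.
        At 32: go right to 31.
          31 is a leaf — visit 31.
Visit 9.
At 9: no right child.
Full in-order sequence: 28, 10, 15, 30, 5, 27, 16, 32, 31, 9.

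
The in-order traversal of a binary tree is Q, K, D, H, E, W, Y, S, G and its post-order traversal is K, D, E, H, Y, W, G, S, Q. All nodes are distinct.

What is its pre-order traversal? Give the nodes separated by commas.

The last element of post-order is the root; it splits in-order into left and right subtrees.
Root Q: left subtree has 0 nodes { }, right has 8 {K, D, H, E, W, Y, S, G}.
  Root S: left subtree has 6 nodes {K, D, H, E, W, Y}, right has 1 {G}.
    Root W: left subtree has 4 nodes {K, D, H, E}, right has 1 {Y}.
      Root H: left subtree has 2 nodes {K, D}, right has 1 {E}.
        Root D: left subtree has 1 node {K}, right has 0 { }.

Q, S, W, H, D, K, E, Y, G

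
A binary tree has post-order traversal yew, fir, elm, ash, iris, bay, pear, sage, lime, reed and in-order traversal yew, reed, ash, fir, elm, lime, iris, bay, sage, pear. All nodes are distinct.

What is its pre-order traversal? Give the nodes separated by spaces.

The last element of post-order is the root; it splits in-order into left and right subtrees.
Root reed: left subtree has 1 node {yew}, right has 8 {ash, fir, elm, lime, iris, bay, sage, pear}.
  Root lime: left subtree has 3 nodes {ash, fir, elm}, right has 4 {iris, bay, sage, pear}.
    Root ash: left subtree has 0 nodes { }, right has 2 {fir, elm}.
      Root elm: left subtree has 1 node {fir}, right has 0 { }.
    Root sage: left subtree has 2 nodes {iris, bay}, right has 1 {pear}.
      Root bay: left subtree has 1 node {iris}, right has 0 { }.

reed yew lime ash elm fir sage bay iris pear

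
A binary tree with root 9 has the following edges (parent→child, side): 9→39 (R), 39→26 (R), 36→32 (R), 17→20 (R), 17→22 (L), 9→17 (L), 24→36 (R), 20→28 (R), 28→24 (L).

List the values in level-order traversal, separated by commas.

Level-order visits nodes level by level from the root, left to right within each level.
Level 0: 9
Level 1: 17, 39
Level 2: 22, 20, 26
Level 3: 28
Level 4: 24
Level 5: 36
Level 6: 32

9, 17, 39, 22, 20, 26, 28, 24, 36, 32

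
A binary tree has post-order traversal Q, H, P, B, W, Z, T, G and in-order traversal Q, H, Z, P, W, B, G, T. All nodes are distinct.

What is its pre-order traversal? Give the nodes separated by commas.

The last element of post-order is the root; it splits in-order into left and right subtrees.
Root G: left subtree has 6 nodes {Q, H, Z, P, W, B}, right has 1 {T}.
  Root Z: left subtree has 2 nodes {Q, H}, right has 3 {P, W, B}.
    Root H: left subtree has 1 node {Q}, right has 0 { }.
    Root W: left subtree has 1 node {P}, right has 1 {B}.

G, Z, H, Q, W, P, B, T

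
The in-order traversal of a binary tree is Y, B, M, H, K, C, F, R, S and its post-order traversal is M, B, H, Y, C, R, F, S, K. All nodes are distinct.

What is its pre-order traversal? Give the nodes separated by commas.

K, Y, H, B, M, S, F, C, R

The last element of post-order is the root; it splits in-order into left and right subtrees.
Root K: left subtree has 4 nodes {Y, B, M, H}, right has 4 {C, F, R, S}.
  Root Y: left subtree has 0 nodes { }, right has 3 {B, M, H}.
    Root H: left subtree has 2 nodes {B, M}, right has 0 { }.
      Root B: left subtree has 0 nodes { }, right has 1 {M}.
  Root S: left subtree has 3 nodes {C, F, R}, right has 0 { }.
    Root F: left subtree has 1 node {C}, right has 1 {R}.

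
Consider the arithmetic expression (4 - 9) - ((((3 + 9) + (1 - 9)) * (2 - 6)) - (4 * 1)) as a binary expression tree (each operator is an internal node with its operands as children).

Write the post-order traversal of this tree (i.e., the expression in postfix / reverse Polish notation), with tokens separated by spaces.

Post-order on an expression tree gives postfix notation: for each operator, emit left operand, right operand, then the operator.

4 9 - 3 9 + 1 9 - + 2 6 - * 4 1 * - -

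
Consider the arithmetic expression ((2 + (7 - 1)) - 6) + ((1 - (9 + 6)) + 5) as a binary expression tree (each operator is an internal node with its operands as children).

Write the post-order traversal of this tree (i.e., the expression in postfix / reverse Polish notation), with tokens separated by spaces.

Post-order on an expression tree gives postfix notation: for each operator, emit left operand, right operand, then the operator.

2 7 1 - + 6 - 1 9 6 + - 5 + +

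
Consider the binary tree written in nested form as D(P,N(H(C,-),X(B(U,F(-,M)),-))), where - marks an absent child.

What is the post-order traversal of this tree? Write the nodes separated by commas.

Post-order visits the left subtree, then the right subtree, then the node.
At D: go left to P.
  P is a leaf — visit P.
At D: go right to N.
  At N: go left to H.
    At H: go left to C.
      C is a leaf — visit C.
    At H: no right child.
    Visit H.
  At N: go right to X.
    At X: go left to B.
      At B: go left to U.
        U is a leaf — visit U.
      At B: go right to F.
        At F: no left child.
        At F: go right to M.
          M is a leaf — visit M.
        Visit F.
      Visit B.
    At X: no right child.
    Visit X.
  Visit N.
Visit D.

P, C, H, U, M, F, B, X, N, D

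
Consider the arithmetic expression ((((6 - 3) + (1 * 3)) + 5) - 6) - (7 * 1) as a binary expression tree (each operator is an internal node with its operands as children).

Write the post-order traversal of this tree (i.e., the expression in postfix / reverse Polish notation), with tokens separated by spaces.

Post-order on an expression tree gives postfix notation: for each operator, emit left operand, right operand, then the operator.

6 3 - 1 3 * + 5 + 6 - 7 1 * -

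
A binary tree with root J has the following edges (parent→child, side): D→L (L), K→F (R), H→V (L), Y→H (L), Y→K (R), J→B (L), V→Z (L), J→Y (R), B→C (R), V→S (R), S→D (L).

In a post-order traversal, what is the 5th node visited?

Post-order visits the left subtree, then the right subtree, then the node.
At J: go left to B.
  At B: no left child.
  At B: go right to C.
    C is a leaf — visit C.
  Visit B.
At J: go right to Y.
  At Y: go left to H.
    At H: go left to V.
      At V: go left to Z.
        Z is a leaf — visit Z.
      At V: go right to S.
        At S: go left to D.
          At D: go left to L.
            L is a leaf — visit L.
          At D: no right child.
          Visit D.
        At S: no right child.
        Visit S.
      Visit V.
    At H: no right child.
    Visit H.
  At Y: go right to K.
    At K: no left child.
    At K: go right to F.
      F is a leaf — visit F.
    Visit K.
  Visit Y.
Visit J.
Full post-order sequence: C, B, Z, L, D, S, V, H, F, K, Y, J.

D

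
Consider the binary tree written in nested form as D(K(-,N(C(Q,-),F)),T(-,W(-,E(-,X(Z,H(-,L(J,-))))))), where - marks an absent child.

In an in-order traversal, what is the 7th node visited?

T

In-order visits the left subtree, then the node, then the right subtree.
At D: go left to K.
  At K: no left child.
  Visit K.
  At K: go right to N.
    At N: go left to C.
      At C: go left to Q.
        Q is a leaf — visit Q.
      Visit C.
      At C: no right child.
    Visit N.
    At N: go right to F.
      F is a leaf — visit F.
Visit D.
At D: go right to T.
  At T: no left child.
  Visit T.
  At T: go right to W.
    At W: no left child.
    Visit W.
    At W: go right to E.
      At E: no left child.
      Visit E.
      At E: go right to X.
        At X: go left to Z.
          Z is a leaf — visit Z.
        Visit X.
        At X: go right to H.
          At H: no left child.
          Visit H.
          At H: go right to L.
            At L: go left to J.
              J is a leaf — visit J.
            Visit L.
            At L: no right child.
Full in-order sequence: K, Q, C, N, F, D, T, W, E, Z, X, H, J, L.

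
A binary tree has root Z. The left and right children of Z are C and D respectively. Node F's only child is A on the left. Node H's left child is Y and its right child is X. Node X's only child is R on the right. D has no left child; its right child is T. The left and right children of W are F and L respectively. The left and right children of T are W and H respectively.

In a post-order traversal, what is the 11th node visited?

Post-order visits the left subtree, then the right subtree, then the node.
At Z: go left to C.
  C is a leaf — visit C.
At Z: go right to D.
  At D: no left child.
  At D: go right to T.
    At T: go left to W.
      At W: go left to F.
        At F: go left to A.
          A is a leaf — visit A.
        At F: no right child.
        Visit F.
      At W: go right to L.
        L is a leaf — visit L.
      Visit W.
    At T: go right to H.
      At H: go left to Y.
        Y is a leaf — visit Y.
      At H: go right to X.
        At X: no left child.
        At X: go right to R.
          R is a leaf — visit R.
        Visit X.
      Visit H.
    Visit T.
  Visit D.
Visit Z.
Full post-order sequence: C, A, F, L, W, Y, R, X, H, T, D, Z.

D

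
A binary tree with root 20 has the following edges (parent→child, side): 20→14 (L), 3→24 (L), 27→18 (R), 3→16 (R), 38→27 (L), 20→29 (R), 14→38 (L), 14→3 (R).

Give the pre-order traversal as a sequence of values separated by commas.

Pre-order visits the node, then its left subtree, then its right subtree.
Visit 20.
At 20: go left to 14.
  Visit 14.
  At 14: go left to 38.
    Visit 38.
    At 38: go left to 27.
      Visit 27.
      At 27: no left child.
      At 27: go right to 18.
        18 is a leaf — visit 18.
    At 38: no right child.
  At 14: go right to 3.
    Visit 3.
    At 3: go left to 24.
      24 is a leaf — visit 24.
    At 3: go right to 16.
      16 is a leaf — visit 16.
At 20: go right to 29.
  29 is a leaf — visit 29.

20, 14, 38, 27, 18, 3, 24, 16, 29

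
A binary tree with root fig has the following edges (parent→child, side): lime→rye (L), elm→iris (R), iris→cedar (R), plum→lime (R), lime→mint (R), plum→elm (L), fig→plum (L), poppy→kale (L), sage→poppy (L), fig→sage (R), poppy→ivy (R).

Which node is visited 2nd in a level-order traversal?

plum

Level-order visits nodes level by level from the root, left to right within each level.
Level 0: fig
Level 1: plum, sage
Level 2: elm, lime, poppy
Level 3: iris, rye, mint, kale, ivy
Level 4: cedar
Full level-order sequence: fig, plum, sage, elm, lime, poppy, iris, rye, mint, kale, ivy, cedar.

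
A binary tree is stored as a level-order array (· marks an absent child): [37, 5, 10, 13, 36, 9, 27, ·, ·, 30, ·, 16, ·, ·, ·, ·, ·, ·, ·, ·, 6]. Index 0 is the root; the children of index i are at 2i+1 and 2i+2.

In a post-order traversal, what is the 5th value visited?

5

Post-order visits the left subtree, then the right subtree, then the node.
At 37: go left to 5.
  At 5: go left to 13.
    13 is a leaf — visit 13.
  At 5: go right to 36.
    At 36: go left to 30.
      At 30: no left child.
      At 30: go right to 6.
        6 is a leaf — visit 6.
      Visit 30.
    At 36: no right child.
    Visit 36.
  Visit 5.
At 37: go right to 10.
  At 10: go left to 9.
    At 9: go left to 16.
      16 is a leaf — visit 16.
    At 9: no right child.
    Visit 9.
  At 10: go right to 27.
    27 is a leaf — visit 27.
  Visit 10.
Visit 37.
Full post-order sequence: 13, 6, 30, 36, 5, 16, 9, 27, 10, 37.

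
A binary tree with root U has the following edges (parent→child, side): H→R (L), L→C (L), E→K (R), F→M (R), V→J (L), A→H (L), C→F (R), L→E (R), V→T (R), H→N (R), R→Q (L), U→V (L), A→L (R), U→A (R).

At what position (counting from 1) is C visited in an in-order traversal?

In-order visits the left subtree, then the node, then the right subtree.
At U: go left to V.
  At V: go left to J.
    J is a leaf — visit J.
  Visit V.
  At V: go right to T.
    T is a leaf — visit T.
Visit U.
At U: go right to A.
  At A: go left to H.
    At H: go left to R.
      At R: go left to Q.
        Q is a leaf — visit Q.
      Visit R.
      At R: no right child.
    Visit H.
    At H: go right to N.
      N is a leaf — visit N.
  Visit A.
  At A: go right to L.
    At L: go left to C.
      At C: no left child.
      Visit C.
      At C: go right to F.
        At F: no left child.
        Visit F.
        At F: go right to M.
          M is a leaf — visit M.
    Visit L.
    At L: go right to E.
      At E: no left child.
      Visit E.
      At E: go right to K.
        K is a leaf — visit K.
Full in-order sequence: J, V, T, U, Q, R, H, N, A, C, F, M, L, E, K.

10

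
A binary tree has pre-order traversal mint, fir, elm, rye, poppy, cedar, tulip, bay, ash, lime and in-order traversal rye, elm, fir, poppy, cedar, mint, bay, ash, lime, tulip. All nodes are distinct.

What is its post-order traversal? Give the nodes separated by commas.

The first element of pre-order is the root; it splits in-order into left and right subtrees.
Root mint: left subtree has 5 nodes {rye, elm, fir, poppy, cedar}, right has 4 {bay, ash, lime, tulip}.
  Root fir: left subtree has 2 nodes {rye, elm}, right has 2 {poppy, cedar}.
    Root elm: left subtree has 1 node {rye}, right has 0 { }.
    Root poppy: left subtree has 0 nodes { }, right has 1 {cedar}.
  Root tulip: left subtree has 3 nodes {bay, ash, lime}, right has 0 { }.
    Root bay: left subtree has 0 nodes { }, right has 2 {ash, lime}.
      Root ash: left subtree has 0 nodes { }, right has 1 {lime}.

rye, elm, cedar, poppy, fir, lime, ash, bay, tulip, mint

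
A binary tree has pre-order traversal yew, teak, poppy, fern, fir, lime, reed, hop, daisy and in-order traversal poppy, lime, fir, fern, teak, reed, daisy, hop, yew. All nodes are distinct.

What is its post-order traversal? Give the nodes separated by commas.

lime, fir, fern, poppy, daisy, hop, reed, teak, yew

The first element of pre-order is the root; it splits in-order into left and right subtrees.
Root yew: left subtree has 8 nodes {poppy, lime, fir, fern, teak, reed, daisy, hop}, right has 0 { }.
  Root teak: left subtree has 4 nodes {poppy, lime, fir, fern}, right has 3 {reed, daisy, hop}.
    Root poppy: left subtree has 0 nodes { }, right has 3 {lime, fir, fern}.
      Root fern: left subtree has 2 nodes {lime, fir}, right has 0 { }.
        Root fir: left subtree has 1 node {lime}, right has 0 { }.
    Root reed: left subtree has 0 nodes { }, right has 2 {daisy, hop}.
      Root hop: left subtree has 1 node {daisy}, right has 0 { }.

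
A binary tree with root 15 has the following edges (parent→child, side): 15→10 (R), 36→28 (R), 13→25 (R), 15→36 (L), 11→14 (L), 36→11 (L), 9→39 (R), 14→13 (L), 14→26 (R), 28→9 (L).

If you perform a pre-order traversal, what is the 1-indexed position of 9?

9

Pre-order visits the node, then its left subtree, then its right subtree.
Visit 15.
At 15: go left to 36.
  Visit 36.
  At 36: go left to 11.
    Visit 11.
    At 11: go left to 14.
      Visit 14.
      At 14: go left to 13.
        Visit 13.
        At 13: no left child.
        At 13: go right to 25.
          25 is a leaf — visit 25.
      At 14: go right to 26.
        26 is a leaf — visit 26.
    At 11: no right child.
  At 36: go right to 28.
    Visit 28.
    At 28: go left to 9.
      Visit 9.
      At 9: no left child.
      At 9: go right to 39.
        39 is a leaf — visit 39.
    At 28: no right child.
At 15: go right to 10.
  10 is a leaf — visit 10.
Full pre-order sequence: 15, 36, 11, 14, 13, 25, 26, 28, 9, 39, 10.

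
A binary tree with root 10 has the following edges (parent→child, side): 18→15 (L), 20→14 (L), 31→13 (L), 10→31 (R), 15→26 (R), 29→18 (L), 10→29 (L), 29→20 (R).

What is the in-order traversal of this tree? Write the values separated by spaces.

15 26 18 29 14 20 10 13 31

In-order visits the left subtree, then the node, then the right subtree.
At 10: go left to 29.
  At 29: go left to 18.
    At 18: go left to 15.
      At 15: no left child.
      Visit 15.
      At 15: go right to 26.
        26 is a leaf — visit 26.
    Visit 18.
    At 18: no right child.
  Visit 29.
  At 29: go right to 20.
    At 20: go left to 14.
      14 is a leaf — visit 14.
    Visit 20.
    At 20: no right child.
Visit 10.
At 10: go right to 31.
  At 31: go left to 13.
    13 is a leaf — visit 13.
  Visit 31.
  At 31: no right child.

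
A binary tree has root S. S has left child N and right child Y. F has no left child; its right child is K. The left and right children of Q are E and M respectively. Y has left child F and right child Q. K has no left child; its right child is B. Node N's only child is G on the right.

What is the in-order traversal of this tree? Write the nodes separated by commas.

In-order visits the left subtree, then the node, then the right subtree.
At S: go left to N.
  At N: no left child.
  Visit N.
  At N: go right to G.
    G is a leaf — visit G.
Visit S.
At S: go right to Y.
  At Y: go left to F.
    At F: no left child.
    Visit F.
    At F: go right to K.
      At K: no left child.
      Visit K.
      At K: go right to B.
        B is a leaf — visit B.
  Visit Y.
  At Y: go right to Q.
    At Q: go left to E.
      E is a leaf — visit E.
    Visit Q.
    At Q: go right to M.
      M is a leaf — visit M.

N, G, S, F, K, B, Y, E, Q, M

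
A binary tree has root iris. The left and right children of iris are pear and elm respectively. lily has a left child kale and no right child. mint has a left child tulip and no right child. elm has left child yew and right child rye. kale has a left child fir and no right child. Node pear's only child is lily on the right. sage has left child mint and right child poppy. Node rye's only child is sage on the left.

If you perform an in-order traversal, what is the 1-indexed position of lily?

4

In-order visits the left subtree, then the node, then the right subtree.
At iris: go left to pear.
  At pear: no left child.
  Visit pear.
  At pear: go right to lily.
    At lily: go left to kale.
      At kale: go left to fir.
        fir is a leaf — visit fir.
      Visit kale.
      At kale: no right child.
    Visit lily.
    At lily: no right child.
Visit iris.
At iris: go right to elm.
  At elm: go left to yew.
    yew is a leaf — visit yew.
  Visit elm.
  At elm: go right to rye.
    At rye: go left to sage.
      At sage: go left to mint.
        At mint: go left to tulip.
          tulip is a leaf — visit tulip.
        Visit mint.
        At mint: no right child.
      Visit sage.
      At sage: go right to poppy.
        poppy is a leaf — visit poppy.
    Visit rye.
    At rye: no right child.
Full in-order sequence: pear, fir, kale, lily, iris, yew, elm, tulip, mint, sage, poppy, rye.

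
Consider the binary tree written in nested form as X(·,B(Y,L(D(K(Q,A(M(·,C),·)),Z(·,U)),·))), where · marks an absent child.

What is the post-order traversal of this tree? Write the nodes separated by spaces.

Y Q C M A K U Z D L B X

Post-order visits the left subtree, then the right subtree, then the node.
At X: no left child.
At X: go right to B.
  At B: go left to Y.
    Y is a leaf — visit Y.
  At B: go right to L.
    At L: go left to D.
      At D: go left to K.
        At K: go left to Q.
          Q is a leaf — visit Q.
        At K: go right to A.
          At A: go left to M.
            At M: no left child.
            At M: go right to C.
              C is a leaf — visit C.
            Visit M.
          At A: no right child.
          Visit A.
        Visit K.
      At D: go right to Z.
        At Z: no left child.
        At Z: go right to U.
          U is a leaf — visit U.
        Visit Z.
      Visit D.
    At L: no right child.
    Visit L.
  Visit B.
Visit X.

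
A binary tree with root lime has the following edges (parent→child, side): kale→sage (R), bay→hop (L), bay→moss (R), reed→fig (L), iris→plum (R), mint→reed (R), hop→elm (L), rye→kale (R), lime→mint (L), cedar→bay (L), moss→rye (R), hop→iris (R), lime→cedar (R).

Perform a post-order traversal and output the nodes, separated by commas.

Post-order visits the left subtree, then the right subtree, then the node.
At lime: go left to mint.
  At mint: no left child.
  At mint: go right to reed.
    At reed: go left to fig.
      fig is a leaf — visit fig.
    At reed: no right child.
    Visit reed.
  Visit mint.
At lime: go right to cedar.
  At cedar: go left to bay.
    At bay: go left to hop.
      At hop: go left to elm.
        elm is a leaf — visit elm.
      At hop: go right to iris.
        At iris: no left child.
        At iris: go right to plum.
          plum is a leaf — visit plum.
        Visit iris.
      Visit hop.
    At bay: go right to moss.
      At moss: no left child.
      At moss: go right to rye.
        At rye: no left child.
        At rye: go right to kale.
          At kale: no left child.
          At kale: go right to sage.
            sage is a leaf — visit sage.
          Visit kale.
        Visit rye.
      Visit moss.
    Visit bay.
  At cedar: no right child.
  Visit cedar.
Visit lime.

fig, reed, mint, elm, plum, iris, hop, sage, kale, rye, moss, bay, cedar, lime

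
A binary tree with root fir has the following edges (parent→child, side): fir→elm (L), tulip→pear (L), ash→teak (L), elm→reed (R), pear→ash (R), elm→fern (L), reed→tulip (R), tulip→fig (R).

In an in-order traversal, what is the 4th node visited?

pear

In-order visits the left subtree, then the node, then the right subtree.
At fir: go left to elm.
  At elm: go left to fern.
    fern is a leaf — visit fern.
  Visit elm.
  At elm: go right to reed.
    At reed: no left child.
    Visit reed.
    At reed: go right to tulip.
      At tulip: go left to pear.
        At pear: no left child.
        Visit pear.
        At pear: go right to ash.
          At ash: go left to teak.
            teak is a leaf — visit teak.
          Visit ash.
          At ash: no right child.
      Visit tulip.
      At tulip: go right to fig.
        fig is a leaf — visit fig.
Visit fir.
At fir: no right child.
Full in-order sequence: fern, elm, reed, pear, teak, ash, tulip, fig, fir.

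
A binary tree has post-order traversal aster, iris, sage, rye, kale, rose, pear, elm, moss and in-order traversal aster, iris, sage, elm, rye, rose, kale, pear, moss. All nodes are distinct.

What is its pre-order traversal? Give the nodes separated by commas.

The last element of post-order is the root; it splits in-order into left and right subtrees.
Root moss: left subtree has 8 nodes {aster, iris, sage, elm, rye, rose, kale, pear}, right has 0 { }.
  Root elm: left subtree has 3 nodes {aster, iris, sage}, right has 4 {rye, rose, kale, pear}.
    Root sage: left subtree has 2 nodes {aster, iris}, right has 0 { }.
      Root iris: left subtree has 1 node {aster}, right has 0 { }.
    Root pear: left subtree has 3 nodes {rye, rose, kale}, right has 0 { }.
      Root rose: left subtree has 1 node {rye}, right has 1 {kale}.

moss, elm, sage, iris, aster, pear, rose, rye, kale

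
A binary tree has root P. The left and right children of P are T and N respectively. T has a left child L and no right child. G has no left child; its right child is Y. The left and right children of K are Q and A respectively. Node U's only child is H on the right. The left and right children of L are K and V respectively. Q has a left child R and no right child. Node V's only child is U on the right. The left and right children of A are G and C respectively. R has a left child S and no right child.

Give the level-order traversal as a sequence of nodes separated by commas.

Level-order visits nodes level by level from the root, left to right within each level.
Level 0: P
Level 1: T, N
Level 2: L
Level 3: K, V
Level 4: Q, A, U
Level 5: R, G, C, H
Level 6: S, Y

P, T, N, L, K, V, Q, A, U, R, G, C, H, S, Y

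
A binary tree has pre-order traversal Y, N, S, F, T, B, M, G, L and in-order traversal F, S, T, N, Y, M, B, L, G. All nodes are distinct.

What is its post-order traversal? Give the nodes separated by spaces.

The first element of pre-order is the root; it splits in-order into left and right subtrees.
Root Y: left subtree has 4 nodes {F, S, T, N}, right has 4 {M, B, L, G}.
  Root N: left subtree has 3 nodes {F, S, T}, right has 0 { }.
    Root S: left subtree has 1 node {F}, right has 1 {T}.
  Root B: left subtree has 1 node {M}, right has 2 {L, G}.
    Root G: left subtree has 1 node {L}, right has 0 { }.

F T S N M L G B Y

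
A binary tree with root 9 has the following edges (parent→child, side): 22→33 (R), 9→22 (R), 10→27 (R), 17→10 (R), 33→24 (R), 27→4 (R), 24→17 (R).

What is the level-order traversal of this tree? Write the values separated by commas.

Level-order visits nodes level by level from the root, left to right within each level.
Level 0: 9
Level 1: 22
Level 2: 33
Level 3: 24
Level 4: 17
Level 5: 10
Level 6: 27
Level 7: 4

9, 22, 33, 24, 17, 10, 27, 4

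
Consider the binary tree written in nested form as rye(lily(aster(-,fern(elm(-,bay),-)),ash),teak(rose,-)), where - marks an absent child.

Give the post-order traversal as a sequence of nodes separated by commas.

bay, elm, fern, aster, ash, lily, rose, teak, rye

Post-order visits the left subtree, then the right subtree, then the node.
At rye: go left to lily.
  At lily: go left to aster.
    At aster: no left child.
    At aster: go right to fern.
      At fern: go left to elm.
        At elm: no left child.
        At elm: go right to bay.
          bay is a leaf — visit bay.
        Visit elm.
      At fern: no right child.
      Visit fern.
    Visit aster.
  At lily: go right to ash.
    ash is a leaf — visit ash.
  Visit lily.
At rye: go right to teak.
  At teak: go left to rose.
    rose is a leaf — visit rose.
  At teak: no right child.
  Visit teak.
Visit rye.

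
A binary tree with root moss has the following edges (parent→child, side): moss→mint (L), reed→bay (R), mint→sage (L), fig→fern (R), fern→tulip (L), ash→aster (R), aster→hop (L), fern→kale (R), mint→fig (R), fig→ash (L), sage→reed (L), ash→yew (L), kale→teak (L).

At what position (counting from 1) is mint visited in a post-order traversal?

Post-order visits the left subtree, then the right subtree, then the node.
At moss: go left to mint.
  At mint: go left to sage.
    At sage: go left to reed.
      At reed: no left child.
      At reed: go right to bay.
        bay is a leaf — visit bay.
      Visit reed.
    At sage: no right child.
    Visit sage.
  At mint: go right to fig.
    At fig: go left to ash.
      At ash: go left to yew.
        yew is a leaf — visit yew.
      At ash: go right to aster.
        At aster: go left to hop.
          hop is a leaf — visit hop.
        At aster: no right child.
        Visit aster.
      Visit ash.
    At fig: go right to fern.
      At fern: go left to tulip.
        tulip is a leaf — visit tulip.
      At fern: go right to kale.
        At kale: go left to teak.
          teak is a leaf — visit teak.
        At kale: no right child.
        Visit kale.
      Visit fern.
    Visit fig.
  Visit mint.
At moss: no right child.
Visit moss.
Full post-order sequence: bay, reed, sage, yew, hop, aster, ash, tulip, teak, kale, fern, fig, mint, moss.

13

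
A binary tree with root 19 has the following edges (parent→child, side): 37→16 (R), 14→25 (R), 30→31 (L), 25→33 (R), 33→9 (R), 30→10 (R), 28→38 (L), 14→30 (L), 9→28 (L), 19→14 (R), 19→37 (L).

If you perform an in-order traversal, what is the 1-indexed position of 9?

In-order visits the left subtree, then the node, then the right subtree.
At 19: go left to 37.
  At 37: no left child.
  Visit 37.
  At 37: go right to 16.
    16 is a leaf — visit 16.
Visit 19.
At 19: go right to 14.
  At 14: go left to 30.
    At 30: go left to 31.
      31 is a leaf — visit 31.
    Visit 30.
    At 30: go right to 10.
      10 is a leaf — visit 10.
  Visit 14.
  At 14: go right to 25.
    At 25: no left child.
    Visit 25.
    At 25: go right to 33.
      At 33: no left child.
      Visit 33.
      At 33: go right to 9.
        At 9: go left to 28.
          At 28: go left to 38.
            38 is a leaf — visit 38.
          Visit 28.
          At 28: no right child.
        Visit 9.
        At 9: no right child.
Full in-order sequence: 37, 16, 19, 31, 30, 10, 14, 25, 33, 38, 28, 9.

12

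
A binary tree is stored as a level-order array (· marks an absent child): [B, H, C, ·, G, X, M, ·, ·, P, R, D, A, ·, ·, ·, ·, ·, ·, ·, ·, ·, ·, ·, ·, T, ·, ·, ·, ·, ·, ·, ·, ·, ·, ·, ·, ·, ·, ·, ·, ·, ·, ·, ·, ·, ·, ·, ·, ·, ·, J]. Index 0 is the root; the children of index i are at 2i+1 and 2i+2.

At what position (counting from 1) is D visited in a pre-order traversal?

8

Pre-order visits the node, then its left subtree, then its right subtree.
Visit B.
At B: go left to H.
  Visit H.
  At H: no left child.
  At H: go right to G.
    Visit G.
    At G: go left to P.
      P is a leaf — visit P.
    At G: go right to R.
      R is a leaf — visit R.
At B: go right to C.
  Visit C.
  At C: go left to X.
    Visit X.
    At X: go left to D.
      D is a leaf — visit D.
    At X: go right to A.
      Visit A.
      At A: go left to T.
        Visit T.
        At T: go left to J.
          J is a leaf — visit J.
        At T: no right child.
      At A: no right child.
  At C: go right to M.
    M is a leaf — visit M.
Full pre-order sequence: B, H, G, P, R, C, X, D, A, T, J, M.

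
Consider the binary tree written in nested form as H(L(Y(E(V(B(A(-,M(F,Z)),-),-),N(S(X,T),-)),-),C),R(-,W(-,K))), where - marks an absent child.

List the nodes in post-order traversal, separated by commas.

Post-order visits the left subtree, then the right subtree, then the node.
At H: go left to L.
  At L: go left to Y.
    At Y: go left to E.
      At E: go left to V.
        At V: go left to B.
          At B: go left to A.
            At A: no left child.
            At A: go right to M.
              At M: go left to F.
                F is a leaf — visit F.
              At M: go right to Z.
                Z is a leaf — visit Z.
              Visit M.
            Visit A.
          At B: no right child.
          Visit B.
        At V: no right child.
        Visit V.
      At E: go right to N.
        At N: go left to S.
          At S: go left to X.
            X is a leaf — visit X.
          At S: go right to T.
            T is a leaf — visit T.
          Visit S.
        At N: no right child.
        Visit N.
      Visit E.
    At Y: no right child.
    Visit Y.
  At L: go right to C.
    C is a leaf — visit C.
  Visit L.
At H: go right to R.
  At R: no left child.
  At R: go right to W.
    At W: no left child.
    At W: go right to K.
      K is a leaf — visit K.
    Visit W.
  Visit R.
Visit H.

F, Z, M, A, B, V, X, T, S, N, E, Y, C, L, K, W, R, H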